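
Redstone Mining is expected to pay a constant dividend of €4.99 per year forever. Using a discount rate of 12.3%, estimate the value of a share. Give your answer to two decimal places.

Zero-growth DDM (perpetuity): P₀ = D/r = 4.99 / 0.123 = 40.5691

€40.57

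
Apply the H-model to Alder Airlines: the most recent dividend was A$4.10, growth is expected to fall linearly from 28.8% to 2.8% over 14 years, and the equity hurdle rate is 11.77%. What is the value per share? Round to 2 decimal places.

H-model: P₀ = D₀[(1+g_L) + H(g_S−g_L)]/(r−g_L), with H = 14/2 = 7.
P₀ = 4.10 × [(1+0.028) + 7×(0.288−0.028)] / (0.1177−0.028)
   = 4.10 × 2.8480 / 0.0897 = 130.1761

A$130.18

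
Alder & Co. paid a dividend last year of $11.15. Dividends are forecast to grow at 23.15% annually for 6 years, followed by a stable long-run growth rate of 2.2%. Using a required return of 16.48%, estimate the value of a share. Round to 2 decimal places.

$193.12

Two-stage DDM. Project D₁…D_6 at 0.2315, terminal growth 0.022, discount at r = 0.1648.
D_1 = 13.7312
D_2 = 16.9100
D_3 = 20.8247
D_4 = 25.6456
D_5 = 31.5825
D_6 = 38.8939
Terminal value at t=6: TV = D_7/(r−g) = 39.7496/(0.1648−0.022) = 278.3582
P₀ = 13.7312/(1+0.1648)^1 + 16.9100/(1+0.1648)^2 + 20.8247/(1+0.1648)^3 + 25.6456/(1+0.1648)^4 + 31.5825/(1+0.1648)^5 + 38.8939/(1+0.1648)^6 + 278.3582/(1+0.1648)^6 = 193.1177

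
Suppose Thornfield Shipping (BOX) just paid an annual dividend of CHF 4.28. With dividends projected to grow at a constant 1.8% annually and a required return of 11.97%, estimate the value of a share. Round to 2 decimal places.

CHF 42.84

Gordon growth model: P₀ = D₁/(r − g). D₁ = 4.28 × (1 + 0.018) = 4.3570.
P₀ = 4.3570 / (0.1197 − 0.018) = 4.3570 / 0.1017 = 42.8421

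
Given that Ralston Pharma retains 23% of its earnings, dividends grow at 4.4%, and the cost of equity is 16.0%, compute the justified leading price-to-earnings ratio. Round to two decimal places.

6.64

Payout ratio b = 1 − 0.23 = 0.77.
Justified leading P/E = b/(r−g) = 0.77/(0.16−0.044) = 6.6379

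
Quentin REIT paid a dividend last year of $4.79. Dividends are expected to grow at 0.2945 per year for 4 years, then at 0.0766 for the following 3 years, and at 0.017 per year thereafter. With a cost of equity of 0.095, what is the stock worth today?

$172.70

Three-stage DDM. Project D₁…D_7; terminal Gordon value at t=7 with g = 0.017; discount at r = 0.095.
D_1 = 6.2007
D_2 = 8.0267
D_3 = 10.3906
D_4 = 13.4507
D_5 = 14.4810
D_6 = 15.5902
D_7 = 16.7844
TV_7 = 17.0698/(0.095−0.017) = 218.8433
P₀ = Σ Dₜ/(1+r)ᵗ + TV_7/(1+r)^7 = 172.7024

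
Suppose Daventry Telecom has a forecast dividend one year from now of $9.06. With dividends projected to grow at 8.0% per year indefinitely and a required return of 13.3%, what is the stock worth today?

$170.94

Gordon growth model: P₀ = D₁/(r − g), with D₁ = 9.06 given directly.
P₀ = 9.0600 / (0.133 − 0.08) = 9.0600 / 0.053 = 170.9434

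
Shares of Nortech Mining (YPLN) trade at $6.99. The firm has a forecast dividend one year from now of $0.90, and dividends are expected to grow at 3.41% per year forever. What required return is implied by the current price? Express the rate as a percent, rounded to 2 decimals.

16.29%

Rearranging the constant-growth DDM: r = D₁/P₀ + g.
r = 0.9000 / 6.99 + 0.0341 = 0.12876 + 0.0341 = 0.16286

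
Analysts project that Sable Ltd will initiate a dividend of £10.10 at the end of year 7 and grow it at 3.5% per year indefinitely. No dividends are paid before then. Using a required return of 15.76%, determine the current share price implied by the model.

Deferred-dividend DDM. At t=6 the remaining stream is a growing perpetuity with first payment D_7 = 10.10.
V_6 = D_7/(r−g) = 10.10/(0.1576−0.035) = 82.3817
P₀ = V_6/(1+r)^6 = 82.3817/(1+0.1576)^6 = 34.2357

£34.24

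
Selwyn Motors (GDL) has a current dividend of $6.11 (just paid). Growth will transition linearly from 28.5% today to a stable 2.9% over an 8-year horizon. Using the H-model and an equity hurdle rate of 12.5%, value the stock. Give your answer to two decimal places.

$130.66

H-model: P₀ = D₀[(1+g_L) + H(g_S−g_L)]/(r−g_L), with H = 8/2 = 4.
P₀ = 6.11 × [(1+0.029) + 4×(0.285−0.029)] / (0.125−0.029)
   = 6.11 × 2.0530 / 0.096 = 130.6649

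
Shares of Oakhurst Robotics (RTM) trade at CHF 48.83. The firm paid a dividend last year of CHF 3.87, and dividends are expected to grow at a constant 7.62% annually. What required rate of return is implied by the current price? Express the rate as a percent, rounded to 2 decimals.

16.15%

Rearranging the constant-growth DDM: r = D₁/P₀ + g.
D₁ = 3.87 × (1 + 0.0762) = 4.1649.
r = 4.1649 / 48.83 + 0.0762 = 0.08529 + 0.0762 = 0.16149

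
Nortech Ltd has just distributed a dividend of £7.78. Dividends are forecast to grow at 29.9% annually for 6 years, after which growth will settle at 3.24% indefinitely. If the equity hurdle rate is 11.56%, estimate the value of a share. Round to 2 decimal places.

£322.84

Two-stage DDM. Project D₁…D_6 at 0.299, terminal growth 0.0324, discount at r = 0.1156.
D_1 = 10.1062
D_2 = 13.1280
D_3 = 17.0532
D_4 = 22.1522
D_5 = 28.7757
D_6 = 37.3796
Terminal value at t=6: TV = D_7/(r−g) = 38.5907/(0.1156−0.0324) = 463.8304
P₀ = 10.1062/(1+0.1156)^1 + 13.1280/(1+0.1156)^2 + 17.0532/(1+0.1156)^3 + 22.1522/(1+0.1156)^4 + 28.7757/(1+0.1156)^5 + 37.3796/(1+0.1156)^6 + 463.8304/(1+0.1156)^6 = 322.8409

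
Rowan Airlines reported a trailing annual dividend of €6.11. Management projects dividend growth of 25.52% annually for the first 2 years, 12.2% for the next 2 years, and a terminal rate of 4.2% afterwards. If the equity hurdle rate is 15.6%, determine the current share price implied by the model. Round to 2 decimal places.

€89.64

Three-stage DDM. Project D₁…D_4; terminal Gordon value at t=4 with g = 0.042; discount at r = 0.156.
D_1 = 7.6693
D_2 = 9.6265
D_3 = 10.8009
D_4 = 12.1186
TV_4 = 12.6276/(0.156−0.042) = 110.7683
P₀ = Σ Dₜ/(1+r)ᵗ + TV_4/(1+r)^4 = 89.6433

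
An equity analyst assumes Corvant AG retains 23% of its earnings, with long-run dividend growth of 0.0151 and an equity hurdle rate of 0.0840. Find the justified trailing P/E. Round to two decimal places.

Payout ratio b = 1 − 0.23 = 0.77.
Justified trailing P/E = b(1+g)/(r−g) = 0.77×(1+0.0151)/(0.084−0.0151) = 11.3444

11.34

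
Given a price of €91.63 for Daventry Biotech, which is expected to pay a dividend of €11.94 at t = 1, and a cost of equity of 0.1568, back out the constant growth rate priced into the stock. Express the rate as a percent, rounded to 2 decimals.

From P₀ = D₁/(r − g), the implied growth is g = r − D₁/P₀.
g = 0.1568 − 11.94/91.63 = 0.1568 − 0.13031 = 0.02649

2.65%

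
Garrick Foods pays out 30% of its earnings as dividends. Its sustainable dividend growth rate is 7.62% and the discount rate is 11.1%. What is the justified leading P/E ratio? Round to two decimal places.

8.62

Justified leading P/E = b/(r−g) = 0.30/(0.111−0.0762) = 8.6207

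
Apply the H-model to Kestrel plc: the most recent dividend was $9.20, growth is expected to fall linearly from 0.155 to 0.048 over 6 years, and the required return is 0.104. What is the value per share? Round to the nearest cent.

H-model: P₀ = D₀[(1+g_L) + H(g_S−g_L)]/(r−g_L), with H = 6/2 = 3.
P₀ = 9.20 × [(1+0.048) + 3×(0.155−0.048)] / (0.104−0.048)
   = 9.20 × 1.3690 / 0.056 = 224.9071

$224.91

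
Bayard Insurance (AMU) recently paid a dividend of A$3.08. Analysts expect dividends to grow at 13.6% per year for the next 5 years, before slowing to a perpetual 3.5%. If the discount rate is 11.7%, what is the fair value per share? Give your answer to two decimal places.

Two-stage DDM. Project D₁…D_5 at 0.136, terminal growth 0.035, discount at r = 0.117.
D_1 = 3.4989
D_2 = 3.9747
D_3 = 4.5153
D_4 = 5.1294
D_5 = 5.8270
Terminal value at t=5: TV = D_6/(r−g) = 6.0309/(0.117−0.035) = 73.5477
P₀ = 3.4989/(1+0.117)^1 + 3.9747/(1+0.117)^2 + 4.5153/(1+0.117)^3 + 5.1294/(1+0.117)^4 + 5.8270/(1+0.117)^5 + 73.5477/(1+0.117)^5 = 58.5003

A$58.50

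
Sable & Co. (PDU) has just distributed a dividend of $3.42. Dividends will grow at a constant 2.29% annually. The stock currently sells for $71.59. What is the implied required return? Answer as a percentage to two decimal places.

Rearranging the constant-growth DDM: r = D₁/P₀ + g.
D₁ = 3.42 × (1 + 0.0229) = 3.4983.
r = 3.4983 / 71.59 + 0.0229 = 0.04887 + 0.0229 = 0.07177

7.18%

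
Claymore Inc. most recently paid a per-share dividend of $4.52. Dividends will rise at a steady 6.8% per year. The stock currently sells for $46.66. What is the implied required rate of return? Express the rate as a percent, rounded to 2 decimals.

17.15%

Rearranging the constant-growth DDM: r = D₁/P₀ + g.
D₁ = 4.52 × (1 + 0.068) = 4.8274.
r = 4.8274 / 46.66 + 0.068 = 0.10346 + 0.068 = 0.17146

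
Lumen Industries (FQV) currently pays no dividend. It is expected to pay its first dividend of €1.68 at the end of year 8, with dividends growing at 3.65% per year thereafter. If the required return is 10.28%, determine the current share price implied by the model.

Deferred-dividend DDM. At t=7 the remaining stream is a growing perpetuity with first payment D_8 = 1.68.
V_7 = D_8/(r−g) = 1.68/(0.1028−0.0365) = 25.3394
P₀ = V_7/(1+r)^7 = 25.3394/(1+0.1028)^7 = 12.7738

€12.77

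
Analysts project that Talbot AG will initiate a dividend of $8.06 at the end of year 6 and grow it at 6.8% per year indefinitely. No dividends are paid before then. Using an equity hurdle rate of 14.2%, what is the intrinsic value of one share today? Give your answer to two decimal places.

$56.08

Deferred-dividend DDM. At t=5 the remaining stream is a growing perpetuity with first payment D_6 = 8.06.
V_5 = D_6/(r−g) = 8.06/(0.142−0.068) = 108.9189
P₀ = V_5/(1+r)^5 = 108.9189/(1+0.142)^5 = 56.0755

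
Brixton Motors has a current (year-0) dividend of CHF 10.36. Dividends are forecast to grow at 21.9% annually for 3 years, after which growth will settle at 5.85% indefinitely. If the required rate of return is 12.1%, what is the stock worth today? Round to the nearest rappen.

CHF 262.45

Two-stage DDM. Project D₁…D_3 at 0.219, terminal growth 0.0585, discount at r = 0.121.
D_1 = 12.6288
D_2 = 15.3946
D_3 = 18.7660
Terminal value at t=3: TV = D_4/(r−g) = 19.8638/(0.121−0.0585) = 317.8204
P₀ = 12.6288/(1+0.121)^1 + 15.3946/(1+0.121)^2 + 18.7660/(1+0.121)^3 + 317.8204/(1+0.121)^3 = 262.4512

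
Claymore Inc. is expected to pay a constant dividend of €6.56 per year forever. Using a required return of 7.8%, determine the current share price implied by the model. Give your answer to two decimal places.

€84.10

Zero-growth DDM (perpetuity): P₀ = D/r = 6.56 / 0.078 = 84.1026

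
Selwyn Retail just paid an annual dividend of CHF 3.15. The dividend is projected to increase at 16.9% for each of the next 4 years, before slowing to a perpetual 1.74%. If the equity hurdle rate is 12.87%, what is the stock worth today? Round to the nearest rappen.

CHF 46.90

Two-stage DDM. Project D₁…D_4 at 0.169, terminal growth 0.0174, discount at r = 0.1287.
D_1 = 3.6824
D_2 = 4.3047
D_3 = 5.0322
D_4 = 5.8826
Terminal value at t=4: TV = D_5/(r−g) = 5.9849/(0.1287−0.0174) = 53.7731
P₀ = 3.6824/(1+0.1287)^1 + 4.3047/(1+0.1287)^2 + 5.0322/(1+0.1287)^3 + 5.8826/(1+0.1287)^4 + 53.7731/(1+0.1287)^4 = 46.8978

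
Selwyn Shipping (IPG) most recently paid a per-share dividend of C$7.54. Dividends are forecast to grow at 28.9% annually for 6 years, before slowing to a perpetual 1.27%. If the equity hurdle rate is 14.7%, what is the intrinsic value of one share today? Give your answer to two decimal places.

Two-stage DDM. Project D₁…D_6 at 0.289, terminal growth 0.0127, discount at r = 0.147.
D_1 = 9.7191
D_2 = 12.5279
D_3 = 16.1484
D_4 = 20.8153
D_5 = 26.8309
D_6 = 34.5851
Terminal value at t=6: TV = D_7/(r−g) = 35.0243/(0.147−0.0127) = 260.7916
P₀ = 9.7191/(1+0.147)^1 + 12.5279/(1+0.147)^2 + 16.1484/(1+0.147)^3 + 20.8153/(1+0.147)^4 + 26.8309/(1+0.147)^5 + 34.5851/(1+0.147)^6 + 260.7916/(1+0.147)^6 = 183.9553

C$183.96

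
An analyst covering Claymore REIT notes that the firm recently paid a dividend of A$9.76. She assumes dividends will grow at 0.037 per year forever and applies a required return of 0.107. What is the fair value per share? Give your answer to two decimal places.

A$144.59

Gordon growth model: P₀ = D₁/(r − g). D₁ = 9.76 × (1 + 0.037) = 10.1211.
P₀ = 10.1211 / (0.107 − 0.037) = 10.1211 / 0.07 = 144.5874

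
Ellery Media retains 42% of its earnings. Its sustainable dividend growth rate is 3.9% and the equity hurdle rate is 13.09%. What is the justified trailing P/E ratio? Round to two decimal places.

Payout ratio b = 1 − 0.42 = 0.58.
Justified trailing P/E = b(1+g)/(r−g) = 0.58×(1+0.039)/(0.1309−0.039) = 6.5573

6.56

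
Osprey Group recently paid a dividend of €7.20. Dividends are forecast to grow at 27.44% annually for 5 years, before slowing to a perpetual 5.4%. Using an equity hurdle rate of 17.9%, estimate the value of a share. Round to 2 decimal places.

€135.32

Two-stage DDM. Project D₁…D_5 at 0.2744, terminal growth 0.054, discount at r = 0.179.
D_1 = 9.1757
D_2 = 11.6935
D_3 = 14.9022
D_4 = 18.9913
D_5 = 24.2026
Terminal value at t=5: TV = D_6/(r−g) = 25.5095/(0.179−0.054) = 204.0760
P₀ = 9.1757/(1+0.179)^1 + 11.6935/(1+0.179)^2 + 14.9022/(1+0.179)^3 + 18.9913/(1+0.179)^4 + 24.2026/(1+0.179)^5 + 204.0760/(1+0.179)^5 = 135.3233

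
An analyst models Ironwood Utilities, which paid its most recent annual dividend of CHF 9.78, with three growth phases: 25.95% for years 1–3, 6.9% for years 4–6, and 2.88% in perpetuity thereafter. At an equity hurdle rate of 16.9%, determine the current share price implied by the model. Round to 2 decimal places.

CHF 133.53

Three-stage DDM. Project D₁…D_6; terminal Gordon value at t=6 with g = 0.0288; discount at r = 0.169.
D_1 = 12.3179
D_2 = 15.5144
D_3 = 19.5404
D_4 = 20.8887
D_5 = 22.3300
D_6 = 23.8708
TV_6 = 24.5583/(0.169−0.0288) = 175.1658
P₀ = Σ Dₜ/(1+r)ᵗ + TV_6/(1+r)^6 = 133.5271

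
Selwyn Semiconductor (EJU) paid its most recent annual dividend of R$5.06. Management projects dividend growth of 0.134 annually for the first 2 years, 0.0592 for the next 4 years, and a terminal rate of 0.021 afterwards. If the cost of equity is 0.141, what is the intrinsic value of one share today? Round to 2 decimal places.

Three-stage DDM. Project D₁…D_6; terminal Gordon value at t=6 with g = 0.021; discount at r = 0.141.
D_1 = 5.7380
D_2 = 6.5069
D_3 = 6.8921
D_4 = 7.3002
D_5 = 7.7323
D_6 = 8.1901
TV_6 = 8.3621/(0.141−0.021) = 69.6840
P₀ = Σ Dₜ/(1+r)ᵗ + TV_6/(1+r)^6 = 58.2646

R$58.26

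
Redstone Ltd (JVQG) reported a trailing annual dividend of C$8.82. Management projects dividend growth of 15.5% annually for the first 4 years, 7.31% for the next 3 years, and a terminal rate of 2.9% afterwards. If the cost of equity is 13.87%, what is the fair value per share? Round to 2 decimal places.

Three-stage DDM. Project D₁…D_7; terminal Gordon value at t=7 with g = 0.029; discount at r = 0.1387.
D_1 = 10.1871
D_2 = 11.7661
D_3 = 13.5898
D_4 = 15.6963
D_5 = 16.8437
D_6 = 18.0749
D_7 = 19.3962
TV_7 = 19.9587/(0.1387−0.029) = 181.9390
P₀ = Σ Dₜ/(1+r)ᵗ + TV_7/(1+r)^7 = 134.7564

C$134.76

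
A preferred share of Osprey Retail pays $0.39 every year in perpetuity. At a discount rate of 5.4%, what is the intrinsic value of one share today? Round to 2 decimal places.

Zero-growth DDM (perpetuity): P₀ = D/r = 0.39 / 0.054 = 7.2222

$7.22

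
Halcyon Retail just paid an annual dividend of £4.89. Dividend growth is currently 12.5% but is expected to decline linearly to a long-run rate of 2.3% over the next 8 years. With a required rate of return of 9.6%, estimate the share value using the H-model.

H-model: P₀ = D₀[(1+g_L) + H(g_S−g_L)]/(r−g_L), with H = 8/2 = 4.
P₀ = 4.89 × [(1+0.023) + 4×(0.125−0.023)] / (0.096−0.023)
   = 4.89 × 1.4310 / 0.073 = 95.8574

£95.86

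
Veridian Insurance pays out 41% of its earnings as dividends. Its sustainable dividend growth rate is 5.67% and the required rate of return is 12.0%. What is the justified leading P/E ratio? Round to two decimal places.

Justified leading P/E = b/(r−g) = 0.41/(0.12−0.0567) = 6.4771

6.48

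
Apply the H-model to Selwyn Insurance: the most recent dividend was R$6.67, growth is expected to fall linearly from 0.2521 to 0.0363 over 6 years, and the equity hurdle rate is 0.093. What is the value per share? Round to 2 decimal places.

R$198.06

H-model: P₀ = D₀[(1+g_L) + H(g_S−g_L)]/(r−g_L), with H = 6/2 = 3.
P₀ = 6.67 × [(1+0.0363) + 3×(0.2521−0.0363)] / (0.093−0.0363)
   = 6.67 × 1.6837 / 0.0567 = 198.0649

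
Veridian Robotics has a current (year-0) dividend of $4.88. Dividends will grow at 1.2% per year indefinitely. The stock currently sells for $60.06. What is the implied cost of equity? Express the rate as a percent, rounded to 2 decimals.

9.42%

Rearranging the constant-growth DDM: r = D₁/P₀ + g.
D₁ = 4.88 × (1 + 0.012) = 4.9386.
r = 4.9386 / 60.06 + 0.012 = 0.08223 + 0.012 = 0.09423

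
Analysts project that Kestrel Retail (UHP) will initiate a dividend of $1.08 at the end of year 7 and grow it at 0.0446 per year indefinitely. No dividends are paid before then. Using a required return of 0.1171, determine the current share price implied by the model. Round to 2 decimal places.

$7.67

Deferred-dividend DDM. At t=6 the remaining stream is a growing perpetuity with first payment D_7 = 1.08.
V_6 = D_7/(r−g) = 1.08/(0.1171−0.0446) = 14.8966
P₀ = V_6/(1+r)^6 = 14.8966/(1+0.1171)^6 = 7.6654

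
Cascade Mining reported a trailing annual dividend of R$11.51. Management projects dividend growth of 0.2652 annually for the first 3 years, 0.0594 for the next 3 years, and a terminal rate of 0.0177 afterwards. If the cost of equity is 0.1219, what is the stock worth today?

R$224.09

Three-stage DDM. Project D₁…D_6; terminal Gordon value at t=6 with g = 0.0177; discount at r = 0.1219.
D_1 = 14.5625
D_2 = 18.4244
D_3 = 23.3106
D_4 = 24.6952
D_5 = 26.1621
D_6 = 27.7161
TV_6 = 28.2067/(0.1219−0.0177) = 270.6979
P₀ = Σ Dₜ/(1+r)ᵗ + TV_6/(1+r)^6 = 224.0902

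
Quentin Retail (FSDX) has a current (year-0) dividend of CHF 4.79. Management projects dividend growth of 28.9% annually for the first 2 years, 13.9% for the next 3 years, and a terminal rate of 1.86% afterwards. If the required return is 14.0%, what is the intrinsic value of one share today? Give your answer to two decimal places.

CHF 81.13

Three-stage DDM. Project D₁…D_5; terminal Gordon value at t=5 with g = 0.0186; discount at r = 0.14.
D_1 = 6.1743
D_2 = 7.9587
D_3 = 9.0649
D_4 = 10.3250
D_5 = 11.7601
TV_5 = 11.9789/(0.14−0.0186) = 98.6728
P₀ = Σ Dₜ/(1+r)ᵗ + TV_5/(1+r)^5 = 81.1272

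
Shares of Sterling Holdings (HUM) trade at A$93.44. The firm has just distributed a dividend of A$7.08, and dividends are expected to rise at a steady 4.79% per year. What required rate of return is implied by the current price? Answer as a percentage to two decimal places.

12.73%

Rearranging the constant-growth DDM: r = D₁/P₀ + g.
D₁ = 7.08 × (1 + 0.0479) = 7.4191.
r = 7.4191 / 93.44 + 0.0479 = 0.07940 + 0.0479 = 0.12730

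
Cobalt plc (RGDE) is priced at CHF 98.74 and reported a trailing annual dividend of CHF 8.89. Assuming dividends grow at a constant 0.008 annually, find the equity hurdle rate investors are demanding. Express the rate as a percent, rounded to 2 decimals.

9.88%

Rearranging the constant-growth DDM: r = D₁/P₀ + g.
D₁ = 8.89 × (1 + 0.008) = 8.9611.
r = 8.9611 / 98.74 + 0.008 = 0.09075 + 0.008 = 0.09875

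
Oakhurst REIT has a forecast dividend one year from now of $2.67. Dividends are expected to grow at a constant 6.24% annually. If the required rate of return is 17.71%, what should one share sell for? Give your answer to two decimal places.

$23.28

Gordon growth model: P₀ = D₁/(r − g), with D₁ = 2.67 given directly.
P₀ = 2.6700 / (0.1771 − 0.0624) = 2.6700 / 0.1147 = 23.2781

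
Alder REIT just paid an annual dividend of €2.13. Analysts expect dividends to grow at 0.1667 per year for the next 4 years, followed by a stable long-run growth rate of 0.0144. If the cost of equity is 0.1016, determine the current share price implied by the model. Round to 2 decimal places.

€41.03

Two-stage DDM. Project D₁…D_4 at 0.1667, terminal growth 0.0144, discount at r = 0.1016.
D_1 = 2.4851
D_2 = 2.8993
D_3 = 3.3827
D_4 = 3.9465
Terminal value at t=4: TV = D_5/(r−g) = 4.0034/(0.1016−0.0144) = 45.9102
P₀ = 2.4851/(1+0.1016)^1 + 2.8993/(1+0.1016)^2 + 3.3827/(1+0.1016)^3 + 3.9465/(1+0.1016)^4 + 45.9102/(1+0.1016)^4 = 41.0309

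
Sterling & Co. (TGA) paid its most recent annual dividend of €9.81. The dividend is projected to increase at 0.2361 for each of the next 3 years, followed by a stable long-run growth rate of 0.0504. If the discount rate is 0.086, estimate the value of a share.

€465.16

Two-stage DDM. Project D₁…D_3 at 0.2361, terminal growth 0.0504, discount at r = 0.086.
D_1 = 12.1261
D_2 = 14.9891
D_3 = 18.5281
Terminal value at t=3: TV = D_4/(r−g) = 19.4619/(0.086−0.0504) = 546.6817
P₀ = 12.1261/(1+0.086)^1 + 14.9891/(1+0.086)^2 + 18.5281/(1+0.086)^3 + 546.6817/(1+0.086)^3 = 465.1611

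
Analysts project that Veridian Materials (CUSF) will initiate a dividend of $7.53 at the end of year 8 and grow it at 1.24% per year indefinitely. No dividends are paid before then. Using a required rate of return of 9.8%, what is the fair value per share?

Deferred-dividend DDM. At t=7 the remaining stream is a growing perpetuity with first payment D_8 = 7.53.
V_7 = D_8/(r−g) = 7.53/(0.098−0.0124) = 87.9673
P₀ = V_7/(1+r)^7 = 87.9673/(1+0.098)^7 = 45.7199

$45.72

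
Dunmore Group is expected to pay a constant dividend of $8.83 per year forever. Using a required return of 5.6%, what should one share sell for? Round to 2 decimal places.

Zero-growth DDM (perpetuity): P₀ = D/r = 8.83 / 0.056 = 157.6786

$157.68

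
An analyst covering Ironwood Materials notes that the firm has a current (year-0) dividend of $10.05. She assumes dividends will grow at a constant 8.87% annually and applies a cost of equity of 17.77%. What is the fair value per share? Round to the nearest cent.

Gordon growth model: P₀ = D₁/(r − g). D₁ = 10.05 × (1 + 0.0887) = 10.9414.
P₀ = 10.9414 / (0.1777 − 0.0887) = 10.9414 / 0.089 = 122.9375

$122.94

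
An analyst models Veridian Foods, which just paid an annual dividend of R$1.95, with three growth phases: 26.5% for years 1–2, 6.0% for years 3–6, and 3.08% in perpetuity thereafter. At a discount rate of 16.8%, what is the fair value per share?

R$23.28

Three-stage DDM. Project D₁…D_6; terminal Gordon value at t=6 with g = 0.0308; discount at r = 0.168.
D_1 = 2.4668
D_2 = 3.1204
D_3 = 3.3077
D_4 = 3.5061
D_5 = 3.7165
D_6 = 3.9395
TV_6 = 4.0608/(0.168−0.0308) = 29.5978
P₀ = Σ Dₜ/(1+r)ᵗ + TV_6/(1+r)^6 = 23.2777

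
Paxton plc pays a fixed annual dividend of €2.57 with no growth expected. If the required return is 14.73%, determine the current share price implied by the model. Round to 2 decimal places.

Zero-growth DDM (perpetuity): P₀ = D/r = 2.57 / 0.1473 = 17.4474

€17.45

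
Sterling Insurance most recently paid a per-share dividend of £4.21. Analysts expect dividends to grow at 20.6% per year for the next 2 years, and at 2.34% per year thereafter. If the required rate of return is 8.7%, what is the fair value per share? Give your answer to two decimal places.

£93.24

Two-stage DDM. Project D₁…D_2 at 0.206, terminal growth 0.0234, discount at r = 0.087.
D_1 = 5.0773
D_2 = 6.1232
Terminal value at t=2: TV = D_3/(r−g) = 6.2665/(0.087−0.0234) = 98.5292
P₀ = 5.0773/(1+0.087)^1 + 6.1232/(1+0.087)^2 + 98.5292/(1+0.087)^2 = 93.2416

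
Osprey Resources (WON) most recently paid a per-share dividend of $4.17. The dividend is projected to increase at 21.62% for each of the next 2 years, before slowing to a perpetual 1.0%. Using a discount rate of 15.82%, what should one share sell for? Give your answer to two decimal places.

$40.31

Two-stage DDM. Project D₁…D_2 at 0.2162, terminal growth 0.01, discount at r = 0.1582.
D_1 = 5.0716
D_2 = 6.1680
Terminal value at t=2: TV = D_3/(r−g) = 6.2297/(0.1582−0.01) = 42.0358
P₀ = 5.0716/(1+0.1582)^1 + 6.1680/(1+0.1582)^2 + 42.0358/(1+0.1582)^2 = 40.3135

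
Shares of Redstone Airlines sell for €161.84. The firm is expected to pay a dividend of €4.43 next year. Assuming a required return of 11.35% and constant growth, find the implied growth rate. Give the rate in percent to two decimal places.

From P₀ = D₁/(r − g), the implied growth is g = r − D₁/P₀.
g = 0.1135 − 4.43/161.84 = 0.1135 − 0.02737 = 0.08613

8.61%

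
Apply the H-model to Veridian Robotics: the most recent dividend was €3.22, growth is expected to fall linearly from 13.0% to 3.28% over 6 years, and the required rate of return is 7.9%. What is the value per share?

H-model: P₀ = D₀[(1+g_L) + H(g_S−g_L)]/(r−g_L), with H = 6/2 = 3.
P₀ = 3.22 × [(1+0.0328) + 3×(0.13−0.0328)] / (0.079−0.0328)
   = 3.22 × 1.3244 / 0.0462 = 92.3067

€92.31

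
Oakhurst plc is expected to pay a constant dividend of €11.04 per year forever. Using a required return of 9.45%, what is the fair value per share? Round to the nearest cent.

Zero-growth DDM (perpetuity): P₀ = D/r = 11.04 / 0.0945 = 116.8254

€116.83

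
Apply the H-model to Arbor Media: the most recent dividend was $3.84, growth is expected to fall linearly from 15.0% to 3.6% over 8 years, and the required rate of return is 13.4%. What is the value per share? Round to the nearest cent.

H-model: P₀ = D₀[(1+g_L) + H(g_S−g_L)]/(r−g_L), with H = 8/2 = 4.
P₀ = 3.84 × [(1+0.036) + 4×(0.15−0.036)] / (0.134−0.036)
   = 3.84 × 1.4920 / 0.098 = 58.4620

$58.46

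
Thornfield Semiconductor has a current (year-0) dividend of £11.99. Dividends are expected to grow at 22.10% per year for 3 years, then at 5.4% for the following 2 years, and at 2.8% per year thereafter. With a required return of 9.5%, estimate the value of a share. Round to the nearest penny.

£312.62

Three-stage DDM. Project D₁…D_5; terminal Gordon value at t=5 with g = 0.028; discount at r = 0.095.
D_1 = 14.6398
D_2 = 17.8752
D_3 = 21.8256
D_4 = 23.0042
D_5 = 24.2464
TV_5 = 24.9253/(0.095−0.028) = 372.0195
P₀ = Σ Dₜ/(1+r)ᵗ + TV_5/(1+r)^5 = 312.6215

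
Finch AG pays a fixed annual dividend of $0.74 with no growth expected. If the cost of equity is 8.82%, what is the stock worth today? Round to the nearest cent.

Zero-growth DDM (perpetuity): P₀ = D/r = 0.74 / 0.0882 = 8.3900

$8.39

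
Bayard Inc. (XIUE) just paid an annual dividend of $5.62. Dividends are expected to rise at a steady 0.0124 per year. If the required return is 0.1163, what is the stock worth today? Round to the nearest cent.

$54.76

Gordon growth model: P₀ = D₁/(r − g). D₁ = 5.62 × (1 + 0.0124) = 5.6897.
P₀ = 5.6897 / (0.1163 − 0.0124) = 5.6897 / 0.1039 = 54.7612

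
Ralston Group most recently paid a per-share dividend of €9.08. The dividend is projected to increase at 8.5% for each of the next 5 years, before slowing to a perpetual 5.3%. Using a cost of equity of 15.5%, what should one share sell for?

Two-stage DDM. Project D₁…D_5 at 0.085, terminal growth 0.053, discount at r = 0.155.
D_1 = 9.8518
D_2 = 10.6892
D_3 = 11.5978
D_4 = 12.5836
D_5 = 13.6532
Terminal value at t=5: TV = D_6/(r−g) = 14.3768/(0.155−0.053) = 140.9492
P₀ = 9.8518/(1+0.155)^1 + 10.6892/(1+0.155)^2 + 11.5978/(1+0.155)^3 + 12.5836/(1+0.155)^4 + 13.6532/(1+0.155)^5 + 140.9492/(1+0.155)^5 = 106.3558

€106.36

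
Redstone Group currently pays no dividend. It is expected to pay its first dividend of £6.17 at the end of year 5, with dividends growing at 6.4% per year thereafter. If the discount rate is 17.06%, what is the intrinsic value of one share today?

Deferred-dividend DDM. At t=4 the remaining stream is a growing perpetuity with first payment D_5 = 6.17.
V_4 = D_5/(r−g) = 6.17/(0.1706−0.064) = 57.8799
P₀ = V_4/(1+r)^4 = 57.8799/(1+0.1706)^4 = 30.8243

£30.82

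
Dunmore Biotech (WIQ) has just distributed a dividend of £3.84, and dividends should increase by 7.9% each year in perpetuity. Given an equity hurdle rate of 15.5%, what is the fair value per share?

£54.52

Gordon growth model: P₀ = D₁/(r − g). D₁ = 3.84 × (1 + 0.079) = 4.1434.
P₀ = 4.1434 / (0.155 − 0.079) = 4.1434 / 0.076 = 54.5179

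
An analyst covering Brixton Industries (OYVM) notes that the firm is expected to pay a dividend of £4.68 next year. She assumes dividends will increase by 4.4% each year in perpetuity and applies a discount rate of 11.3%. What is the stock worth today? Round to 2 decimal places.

£67.83

Gordon growth model: P₀ = D₁/(r − g), with D₁ = 4.68 given directly.
P₀ = 4.6800 / (0.113 − 0.044) = 4.6800 / 0.069 = 67.8261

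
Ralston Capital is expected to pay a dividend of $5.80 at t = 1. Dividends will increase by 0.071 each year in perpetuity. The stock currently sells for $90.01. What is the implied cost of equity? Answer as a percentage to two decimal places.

13.54%

Rearranging the constant-growth DDM: r = D₁/P₀ + g.
r = 5.8000 / 90.01 + 0.071 = 0.06444 + 0.071 = 0.13544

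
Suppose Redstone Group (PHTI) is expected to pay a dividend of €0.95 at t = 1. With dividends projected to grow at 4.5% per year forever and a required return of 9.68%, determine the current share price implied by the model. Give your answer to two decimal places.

€18.34

Gordon growth model: P₀ = D₁/(r − g), with D₁ = 0.95 given directly.
P₀ = 0.9500 / (0.0968 − 0.045) = 0.9500 / 0.0518 = 18.3398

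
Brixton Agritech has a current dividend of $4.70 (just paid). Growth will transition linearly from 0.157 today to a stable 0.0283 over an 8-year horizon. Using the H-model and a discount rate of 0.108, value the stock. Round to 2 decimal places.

H-model: P₀ = D₀[(1+g_L) + H(g_S−g_L)]/(r−g_L), with H = 8/2 = 4.
P₀ = 4.70 × [(1+0.0283) + 4×(0.157−0.0283)] / (0.108−0.0283)
   = 4.70 × 1.5431 / 0.0797 = 90.9984

$91.00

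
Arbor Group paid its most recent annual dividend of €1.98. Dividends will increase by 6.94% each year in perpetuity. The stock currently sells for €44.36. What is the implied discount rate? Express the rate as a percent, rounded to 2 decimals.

Rearranging the constant-growth DDM: r = D₁/P₀ + g.
D₁ = 1.98 × (1 + 0.0694) = 2.1174.
r = 2.1174 / 44.36 + 0.0694 = 0.04773 + 0.0694 = 0.11713

11.71%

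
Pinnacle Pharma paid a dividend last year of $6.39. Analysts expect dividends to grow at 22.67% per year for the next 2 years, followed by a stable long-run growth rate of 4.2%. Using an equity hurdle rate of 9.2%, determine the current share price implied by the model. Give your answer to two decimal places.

$183.29

Two-stage DDM. Project D₁…D_2 at 0.2267, terminal growth 0.042, discount at r = 0.092.
D_1 = 7.8386
D_2 = 9.6156
Terminal value at t=2: TV = D_3/(r−g) = 10.0195/(0.092−0.042) = 200.3897
P₀ = 7.8386/(1+0.092)^1 + 9.6156/(1+0.092)^2 + 200.3897/(1+0.092)^2 = 183.2886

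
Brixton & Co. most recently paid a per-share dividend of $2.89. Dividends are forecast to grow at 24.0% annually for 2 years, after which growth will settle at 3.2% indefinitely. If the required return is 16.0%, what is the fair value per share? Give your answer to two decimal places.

$33.02

Two-stage DDM. Project D₁…D_2 at 0.24, terminal growth 0.032, discount at r = 0.16.
D_1 = 3.5836
D_2 = 4.4437
Terminal value at t=2: TV = D_3/(r−g) = 4.5859/(0.16−0.032) = 35.8270
P₀ = 3.5836/(1+0.16)^1 + 4.4437/(1+0.16)^2 + 35.8270/(1+0.16)^2 = 33.0170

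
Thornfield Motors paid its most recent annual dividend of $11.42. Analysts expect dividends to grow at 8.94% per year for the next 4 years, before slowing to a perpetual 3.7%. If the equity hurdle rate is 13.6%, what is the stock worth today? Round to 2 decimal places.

$142.35

Two-stage DDM. Project D₁…D_4 at 0.0894, terminal growth 0.037, discount at r = 0.136.
D_1 = 12.4409
D_2 = 13.5532
D_3 = 14.7648
D_4 = 16.0848
Terminal value at t=4: TV = D_5/(r−g) = 16.6799/(0.136−0.037) = 168.4842
P₀ = 12.4409/(1+0.136)^1 + 13.5532/(1+0.136)^2 + 14.7648/(1+0.136)^3 + 16.0848/(1+0.136)^4 + 168.4842/(1+0.136)^4 = 142.3523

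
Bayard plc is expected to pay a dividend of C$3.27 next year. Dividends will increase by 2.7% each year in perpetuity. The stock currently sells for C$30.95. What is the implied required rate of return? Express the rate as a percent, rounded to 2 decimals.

13.27%

Rearranging the constant-growth DDM: r = D₁/P₀ + g.
r = 3.2700 / 30.95 + 0.027 = 0.10565 + 0.027 = 0.13265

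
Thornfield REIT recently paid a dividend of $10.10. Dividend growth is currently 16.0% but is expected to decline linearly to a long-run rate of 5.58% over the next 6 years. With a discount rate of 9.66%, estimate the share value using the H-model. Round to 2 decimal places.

$338.75

H-model: P₀ = D₀[(1+g_L) + H(g_S−g_L)]/(r−g_L), with H = 6/2 = 3.
P₀ = 10.10 × [(1+0.0558) + 3×(0.16−0.0558)] / (0.0966−0.0558)
   = 10.10 × 1.3684 / 0.0408 = 338.7461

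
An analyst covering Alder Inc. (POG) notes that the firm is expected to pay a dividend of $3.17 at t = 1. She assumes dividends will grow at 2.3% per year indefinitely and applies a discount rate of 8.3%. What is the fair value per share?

$52.83

Gordon growth model: P₀ = D₁/(r − g), with D₁ = 3.17 given directly.
P₀ = 3.1700 / (0.083 − 0.023) = 3.1700 / 0.06 = 52.8333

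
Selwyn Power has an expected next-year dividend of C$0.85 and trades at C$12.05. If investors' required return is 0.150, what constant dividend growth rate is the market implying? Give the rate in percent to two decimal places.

7.95%

From P₀ = D₁/(r − g), the implied growth is g = r − D₁/P₀.
g = 0.15 − 0.85/12.05 = 0.15 − 0.07054 = 0.07946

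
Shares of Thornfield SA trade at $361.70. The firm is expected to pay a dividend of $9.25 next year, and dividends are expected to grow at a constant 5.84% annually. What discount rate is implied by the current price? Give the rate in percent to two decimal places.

Rearranging the constant-growth DDM: r = D₁/P₀ + g.
r = 9.2500 / 361.70 + 0.0584 = 0.02557 + 0.0584 = 0.08397

8.40%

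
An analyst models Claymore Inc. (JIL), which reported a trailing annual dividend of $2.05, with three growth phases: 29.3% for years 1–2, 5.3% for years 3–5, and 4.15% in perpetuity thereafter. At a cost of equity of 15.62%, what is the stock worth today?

$28.84

Three-stage DDM. Project D₁…D_5; terminal Gordon value at t=5 with g = 0.0415; discount at r = 0.1562.
D_1 = 2.6506
D_2 = 3.4273
D_3 = 3.6089
D_4 = 3.8002
D_5 = 4.0016
TV_5 = 4.1677/(0.1562−0.0415) = 36.3356
P₀ = Σ Dₜ/(1+r)ᵗ + TV_5/(1+r)^5 = 28.8406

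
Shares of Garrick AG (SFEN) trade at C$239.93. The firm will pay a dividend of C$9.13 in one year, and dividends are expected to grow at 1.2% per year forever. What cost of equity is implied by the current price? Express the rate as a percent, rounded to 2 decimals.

5.01%

Rearranging the constant-growth DDM: r = D₁/P₀ + g.
r = 9.1300 / 239.93 + 0.012 = 0.03805 + 0.012 = 0.05005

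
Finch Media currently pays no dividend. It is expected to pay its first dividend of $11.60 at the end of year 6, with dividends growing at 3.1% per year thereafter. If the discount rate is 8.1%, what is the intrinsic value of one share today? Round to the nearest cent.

$157.17

Deferred-dividend DDM. At t=5 the remaining stream is a growing perpetuity with first payment D_6 = 11.60.
V_5 = D_6/(r−g) = 11.60/(0.081−0.031) = 232.0000
P₀ = V_5/(1+r)^5 = 232.0000/(1+0.081)^5 = 157.1663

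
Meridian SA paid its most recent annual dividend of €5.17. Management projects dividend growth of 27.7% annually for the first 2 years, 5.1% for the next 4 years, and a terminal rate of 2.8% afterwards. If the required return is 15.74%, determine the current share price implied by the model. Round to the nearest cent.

€65.89

Three-stage DDM. Project D₁…D_6; terminal Gordon value at t=6 with g = 0.028; discount at r = 0.1574.
D_1 = 6.6021
D_2 = 8.4309
D_3 = 8.8608
D_4 = 9.3127
D_5 = 9.7877
D_6 = 10.2869
TV_6 = 10.5749/(0.1574−0.028) = 81.7226
P₀ = Σ Dₜ/(1+r)ᵗ + TV_6/(1+r)^6 = 65.8918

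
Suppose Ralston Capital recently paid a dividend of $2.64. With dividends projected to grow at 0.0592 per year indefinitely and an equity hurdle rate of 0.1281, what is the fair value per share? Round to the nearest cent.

Gordon growth model: P₀ = D₁/(r − g). D₁ = 2.64 × (1 + 0.0592) = 2.7963.
P₀ = 2.7963 / (0.1281 − 0.0592) = 2.7963 / 0.0689 = 40.5847

$40.58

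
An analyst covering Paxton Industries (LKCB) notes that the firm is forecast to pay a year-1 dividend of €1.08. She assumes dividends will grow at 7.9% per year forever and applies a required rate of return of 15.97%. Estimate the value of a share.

€13.38

Gordon growth model: P₀ = D₁/(r − g), with D₁ = 1.08 given directly.
P₀ = 1.0800 / (0.1597 − 0.079) = 1.0800 / 0.0807 = 13.3829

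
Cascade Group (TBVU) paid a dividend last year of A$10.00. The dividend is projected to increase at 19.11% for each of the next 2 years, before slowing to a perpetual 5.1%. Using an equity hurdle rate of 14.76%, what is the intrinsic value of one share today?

A$138.36

Two-stage DDM. Project D₁…D_2 at 0.1911, terminal growth 0.051, discount at r = 0.1476.
D_1 = 11.9110
D_2 = 14.1872
Terminal value at t=2: TV = D_3/(r−g) = 14.9107/(0.1476−0.051) = 154.3555
P₀ = 11.9110/(1+0.1476)^1 + 14.1872/(1+0.1476)^2 + 154.3555/(1+0.1476)^2 = 138.3551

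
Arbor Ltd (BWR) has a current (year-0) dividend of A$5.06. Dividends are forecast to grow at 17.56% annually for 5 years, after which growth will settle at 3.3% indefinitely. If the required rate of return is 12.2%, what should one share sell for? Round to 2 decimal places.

Two-stage DDM. Project D₁…D_5 at 0.1756, terminal growth 0.033, discount at r = 0.122.
D_1 = 5.9485
D_2 = 6.9931
D_3 = 8.2211
D_4 = 9.6647
D_5 = 11.3618
Terminal value at t=5: TV = D_6/(r−g) = 11.7368/(0.122−0.033) = 131.8739
P₀ = 5.9485/(1+0.122)^1 + 6.9931/(1+0.122)^2 + 8.2211/(1+0.122)^3 + 9.6647/(1+0.122)^4 + 11.3618/(1+0.122)^5 + 131.8739/(1+0.122)^5 = 103.3295

A$103.33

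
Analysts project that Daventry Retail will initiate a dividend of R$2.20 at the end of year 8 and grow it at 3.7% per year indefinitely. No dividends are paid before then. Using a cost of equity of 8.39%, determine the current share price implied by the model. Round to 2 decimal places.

R$26.69

Deferred-dividend DDM. At t=7 the remaining stream is a growing perpetuity with first payment D_8 = 2.20.
V_7 = D_8/(r−g) = 2.20/(0.0839−0.037) = 46.9083
P₀ = V_7/(1+r)^7 = 46.9083/(1+0.0839)^7 = 26.6886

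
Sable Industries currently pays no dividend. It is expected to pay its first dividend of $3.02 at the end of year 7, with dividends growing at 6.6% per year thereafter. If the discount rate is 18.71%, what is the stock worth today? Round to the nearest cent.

Deferred-dividend DDM. At t=6 the remaining stream is a growing perpetuity with first payment D_7 = 3.02.
V_6 = D_7/(r−g) = 3.02/(0.1871−0.066) = 24.9381
P₀ = V_6/(1+r)^6 = 24.9381/(1+0.1871)^6 = 8.9113

$8.91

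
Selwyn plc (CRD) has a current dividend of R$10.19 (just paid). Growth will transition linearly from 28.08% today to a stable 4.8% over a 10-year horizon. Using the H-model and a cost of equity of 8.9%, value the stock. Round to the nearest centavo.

H-model: P₀ = D₀[(1+g_L) + H(g_S−g_L)]/(r−g_L), with H = 10/2 = 5.
P₀ = 10.19 × [(1+0.048) + 5×(0.2808−0.048)] / (0.089−0.048)
   = 10.19 × 2.2120 / 0.041 = 549.7629

R$549.76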